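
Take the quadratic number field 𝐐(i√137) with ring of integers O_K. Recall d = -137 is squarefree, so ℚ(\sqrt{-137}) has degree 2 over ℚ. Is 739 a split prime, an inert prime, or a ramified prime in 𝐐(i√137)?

739 splits in O_K

Since -137 ≢ 1 mod 4, the ring of integers is ℤ[√-137] with discriminant 4·(-137) = -548.
disc(K) = -548 is not divisible by 739; 739 is unramified.
(-137/739) = 602^369 mod 739 = 1, giving Legendre symbol 1.
Legendre symbol 1 ⇒ 739 is split.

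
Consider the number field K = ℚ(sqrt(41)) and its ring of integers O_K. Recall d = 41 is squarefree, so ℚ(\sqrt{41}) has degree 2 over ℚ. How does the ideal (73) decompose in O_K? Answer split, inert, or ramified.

41 mod 4 = 1, hence disc K = 41 and O_K = ℤ[(1+√41)/2].
Since gcd(73, 41) = 1 the prime 73 does not ramify.
Euler's criterion: 41^36 mod 73 = 1. Thus (41|73) = 1.
Legendre symbol 1 ⇒ 73 is split.

splits completely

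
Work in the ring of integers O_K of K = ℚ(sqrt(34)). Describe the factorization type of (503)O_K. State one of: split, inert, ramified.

p is inert

Since 34 ≢ 1 mod 4, the ring of integers is ℤ[√34] with discriminant 4·34 = 136.
disc(K) = 136 is not divisible by 503; 503 is unramified.
Compute (34/503) via Euler: 34^((503-1)/2) mod 503 = 502, so (34/503) = -1.
Legendre symbol -1 ⇒ 503 is inert.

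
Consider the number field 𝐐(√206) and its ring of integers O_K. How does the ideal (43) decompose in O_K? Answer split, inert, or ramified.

remains prime (inert)

d = 206 ≡ 2 (mod 4), so O_K = ℤ[√206] and disc(K) = 4d = 824.
43 ∤ 824, so 43 is unramified.
(206/43) = 34^21 mod 43 = 42, giving Legendre symbol -1.
d is a non-residue mod p, hence 43 remains inert in O_K.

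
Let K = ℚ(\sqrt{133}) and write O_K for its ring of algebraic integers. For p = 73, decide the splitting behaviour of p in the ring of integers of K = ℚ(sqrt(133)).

Since 133 ≡ 1 mod 4, the ring of integers is ℤ[(1+√133)/2] with discriminant 133.
disc(K) = 133 is not divisible by 73; 73 is unramified.
Euler's criterion: 133^36 mod 73 = 72. Thus (133|73) = -1.
(133/73) = -1, so 73 is inert.

p is inert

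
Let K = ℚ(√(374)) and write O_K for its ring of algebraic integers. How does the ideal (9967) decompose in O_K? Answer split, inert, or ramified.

9967 splits in O_K

Since 374 ≢ 1 mod 4, the ring of integers is ℤ[√374] with discriminant 4·374 = 1496.
9967 ∤ 1496, so 9967 is unramified.
Compute (374/9967) via Euler: 374^((9967-1)/2) mod 9967 = 1, so (374/9967) = 1.
(374/9967) = 1, so 9967 splits.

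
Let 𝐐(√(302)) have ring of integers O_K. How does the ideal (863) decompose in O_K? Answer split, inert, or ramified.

Since 302 ≢ 1 mod 4, the ring of integers is ℤ[√302] with discriminant 4·302 = 1208.
863 ∤ 1208, so 863 is unramified.
Legendre symbol by Euler's criterion: (302/863) ≡ 302^431 ≡ 1 (mod 863), i.e. (302/863) = 1.
Legendre symbol 1 ⇒ 863 is split.

split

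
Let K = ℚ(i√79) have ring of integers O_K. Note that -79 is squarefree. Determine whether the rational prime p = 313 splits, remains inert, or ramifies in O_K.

splits completely

-79 mod 4 = 1, hence disc K = -79 and O_K = ℤ[(1+√-79)/2].
Since gcd(313, -79) = 1 the prime 313 does not ramify.
Legendre symbol by Euler's criterion: (-79/313) ≡ (-79)^156 ≡ 1 (mod 313), i.e. (-79/313) = 1.
(-79/313) = 1, so 313 splits.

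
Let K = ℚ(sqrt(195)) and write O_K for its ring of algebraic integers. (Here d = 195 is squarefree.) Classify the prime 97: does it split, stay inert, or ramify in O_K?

Since 195 ≢ 1 mod 4, the ring of integers is ℤ[√195] with discriminant 4·195 = 780.
97 ∤ 780, so 97 is unramified.
(195/97) = 1^48 mod 97 = 1, giving Legendre symbol 1.
Legendre symbol 1 ⇒ 97 is split.

p splits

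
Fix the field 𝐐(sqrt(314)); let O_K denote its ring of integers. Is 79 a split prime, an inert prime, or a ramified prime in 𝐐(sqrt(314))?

Since 314 ≢ 1 mod 4, the ring of integers is ℤ[√314] with discriminant 4·314 = 1256.
Since gcd(79, 1256) = 1 the prime 79 does not ramify.
(314/79) = 77^39 mod 79 = 78, giving Legendre symbol -1.
d is a non-residue mod p, hence 79 remains inert in O_K.

p is inert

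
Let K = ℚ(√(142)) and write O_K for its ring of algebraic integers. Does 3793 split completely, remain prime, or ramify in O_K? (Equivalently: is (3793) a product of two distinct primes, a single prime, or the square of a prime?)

Since 142 ≢ 1 mod 4, the ring of integers is ℤ[√142] with discriminant 4·142 = 568.
disc(K) = 568 is not divisible by 3793; 3793 is unramified.
Legendre symbol by Euler's criterion: (142/3793) ≡ 142^1896 ≡ 1 (mod 3793), i.e. (142/3793) = 1.
(142/3793) = 1, so 3793 splits.

p splits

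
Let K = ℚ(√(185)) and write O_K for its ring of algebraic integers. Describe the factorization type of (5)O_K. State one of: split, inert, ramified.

d = 185 ≡ 1 (mod 4), so O_K = ℤ[(1+√185)/2] and disc(K) = d = 185.
disc(K) = 185 = 5·37, so p = 5 is ramified.

ramified — (5) = 𝔭²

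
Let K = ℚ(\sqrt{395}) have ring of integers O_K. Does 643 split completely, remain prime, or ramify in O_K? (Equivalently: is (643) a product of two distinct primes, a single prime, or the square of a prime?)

Since 395 ≢ 1 mod 4, the ring of integers is ℤ[√395] with discriminant 4·395 = 1580.
disc(K) = 1580 is not divisible by 643; 643 is unramified.
Euler's criterion: 395^321 mod 643 = 1. Thus (395|643) = 1.
d is a quadratic residue mod p, hence 643 splits in O_K.

643 splits in O_K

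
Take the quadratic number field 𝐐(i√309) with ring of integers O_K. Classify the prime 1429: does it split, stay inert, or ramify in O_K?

remains prime (inert)

d = -309 ≡ 3 (mod 4), so O_K = ℤ[√-309] and disc(K) = 4d = -1236.
Since gcd(1429, -1236) = 1 the prime 1429 does not ramify.
(-309/1429) = 1120^714 mod 1429 = 1428, giving Legendre symbol -1.
(-309/1429) = -1, so 1429 is inert.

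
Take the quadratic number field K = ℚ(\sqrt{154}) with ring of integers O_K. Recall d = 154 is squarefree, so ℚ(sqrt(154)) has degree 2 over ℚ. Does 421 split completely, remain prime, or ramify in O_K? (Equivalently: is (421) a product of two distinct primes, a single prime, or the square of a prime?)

154 mod 4 = 2, hence disc K = 4·154 = 616 and O_K = ℤ[√154].
disc(K) = 616 is not divisible by 421; 421 is unramified.
Compute (154/421) via Euler: 154^((421-1)/2) mod 421 = 420, so (154/421) = -1.
(154/421) = -1, so 421 is inert.

inert — (421) stays prime in O_K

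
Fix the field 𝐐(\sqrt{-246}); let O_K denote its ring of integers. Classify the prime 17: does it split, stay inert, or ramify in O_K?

split — (17) = 𝔭₁𝔭₂ with 𝔭₁ ≠ 𝔭₂

-246 mod 4 = 2, hence disc K = 4·(-246) = -984 and O_K = ℤ[√-246].
17 ∤ -984, so 17 is unramified.
Euler's criterion: (-246)^8 mod 17 = 1. Thus (-246|17) = 1.
Legendre symbol 1 ⇒ 17 is split.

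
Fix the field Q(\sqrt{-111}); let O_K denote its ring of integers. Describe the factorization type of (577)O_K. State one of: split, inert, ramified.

inert

-111 mod 4 = 1, hence disc K = -111 and O_K = ℤ[(1+√-111)/2].
577 ∤ -111, so 577 is unramified.
(-111/577) = 466^288 mod 577 = 576, giving Legendre symbol -1.
(-111/577) = -1, so 577 is inert.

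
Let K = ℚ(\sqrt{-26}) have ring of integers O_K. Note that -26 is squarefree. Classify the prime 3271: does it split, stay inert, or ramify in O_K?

split

Since -26 ≢ 1 mod 4, the ring of integers is ℤ[√-26] with discriminant 4·(-26) = -104.
3271 ∤ -104, so 3271 is unramified.
Euler's criterion: (-26)^1635 mod 3271 = 1. Thus (-26|3271) = 1.
Legendre symbol 1 ⇒ 3271 is split.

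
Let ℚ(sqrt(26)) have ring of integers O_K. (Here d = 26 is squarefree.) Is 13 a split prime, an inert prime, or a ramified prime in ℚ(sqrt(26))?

13 is ramified

26 mod 4 = 2, hence disc K = 4·26 = 104 and O_K = ℤ[√26].
disc(K) = 104 = 13·8, so p = 13 is ramified.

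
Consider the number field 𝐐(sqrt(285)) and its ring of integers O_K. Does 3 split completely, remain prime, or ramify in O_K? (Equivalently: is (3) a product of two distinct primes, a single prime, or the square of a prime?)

p ramifies

d = 285 ≡ 1 (mod 4), so O_K = ℤ[(1+√285)/2] and disc(K) = d = 285.
Ramification test: 3 | 285. The prime 3 ramifies in K.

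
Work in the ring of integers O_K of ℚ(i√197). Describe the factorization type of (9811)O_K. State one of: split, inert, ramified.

inert — (9811) stays prime in O_K

-197 mod 4 = 3, hence disc K = 4·(-197) = -788 and O_K = ℤ[√-197].
Since gcd(9811, -788) = 1 the prime 9811 does not ramify.
Legendre symbol by Euler's criterion: (-197/9811) ≡ (-197)^4905 ≡ 9810 (mod 9811), i.e. (-197/9811) = -1.
Legendre symbol -1 ⇒ 9811 is inert.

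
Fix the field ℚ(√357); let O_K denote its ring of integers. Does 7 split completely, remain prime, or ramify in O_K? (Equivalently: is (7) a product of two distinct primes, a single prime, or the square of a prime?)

ramified

357 mod 4 = 1, hence disc K = 357 and O_K = ℤ[(1+√357)/2].
disc(K) = 357 = 7·51, so p = 7 is ramified.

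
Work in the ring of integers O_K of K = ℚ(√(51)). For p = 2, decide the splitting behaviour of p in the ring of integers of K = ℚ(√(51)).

ramified

51 mod 4 = 3, hence disc K = 4·51 = 204 and O_K = ℤ[√51].
2 divides disc(K) = 204, so 2 ramifies.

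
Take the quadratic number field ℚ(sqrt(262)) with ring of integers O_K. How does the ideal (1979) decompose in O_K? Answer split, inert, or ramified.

1979 remains inert

Since 262 ≢ 1 mod 4, the ring of integers is ℤ[√262] with discriminant 4·262 = 1048.
1979 ∤ 1048, so 1979 is unramified.
Compute (262/1979) via Euler: 262^((1979-1)/2) mod 1979 = 1978, so (262/1979) = -1.
d is a non-residue mod p, hence 1979 remains inert in O_K.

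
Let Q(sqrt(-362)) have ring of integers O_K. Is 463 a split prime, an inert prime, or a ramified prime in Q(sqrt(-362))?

Since -362 ≢ 1 mod 4, the ring of integers is ℤ[√-362] with discriminant 4·(-362) = -1448.
disc(K) = -1448 is not divisible by 463; 463 is unramified.
(-362/463) = 101^231 mod 463 = 462, giving Legendre symbol -1.
Legendre symbol -1 ⇒ 463 is inert.

p is inert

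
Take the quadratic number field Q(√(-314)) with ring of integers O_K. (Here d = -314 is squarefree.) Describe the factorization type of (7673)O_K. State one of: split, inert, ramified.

p is inert

Since -314 ≢ 1 mod 4, the ring of integers is ℤ[√-314] with discriminant 4·(-314) = -1256.
disc(K) = -1256 is not divisible by 7673; 7673 is unramified.
(-314/7673) = 7359^3836 mod 7673 = 7672, giving Legendre symbol -1.
(-314/7673) = -1, so 7673 is inert.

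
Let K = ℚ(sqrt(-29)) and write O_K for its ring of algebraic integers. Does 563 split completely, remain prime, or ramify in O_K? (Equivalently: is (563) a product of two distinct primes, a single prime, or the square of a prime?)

split

Since -29 ≢ 1 mod 4, the ring of integers is ℤ[√-29] with discriminant 4·(-29) = -116.
563 ∤ -116, so 563 is unramified.
(-29/563) = 534^281 mod 563 = 1, giving Legendre symbol 1.
(-29/563) = 1, so 563 splits.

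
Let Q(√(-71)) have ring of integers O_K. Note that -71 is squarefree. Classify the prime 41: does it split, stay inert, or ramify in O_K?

Since -71 ≡ 1 mod 4, the ring of integers is ℤ[(1+√-71)/2] with discriminant -71.
41 ∤ -71, so 41 is unramified.
Compute (-71/41) via Euler: 11^((41-1)/2) mod 41 = 40, so (-71/41) = -1.
(-71/41) = -1, so 41 is inert.

p is inert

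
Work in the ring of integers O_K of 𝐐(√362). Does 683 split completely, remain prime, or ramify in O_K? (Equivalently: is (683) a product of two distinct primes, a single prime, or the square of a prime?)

362 mod 4 = 2, hence disc K = 4·362 = 1448 and O_K = ℤ[√362].
683 ∤ 1448, so 683 is unramified.
Compute (362/683) via Euler: 362^((683-1)/2) mod 683 = 1, so (362/683) = 1.
d is a quadratic residue mod p, hence 683 splits in O_K.

p splits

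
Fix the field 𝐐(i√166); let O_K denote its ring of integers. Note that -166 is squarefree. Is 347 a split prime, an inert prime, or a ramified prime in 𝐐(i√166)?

-166 mod 4 = 2, hence disc K = 4·(-166) = -664 and O_K = ℤ[√-166].
347 ∤ -664, so 347 is unramified.
Compute (-166/347) via Euler: 181^((347-1)/2) mod 347 = 1, so (-166/347) = 1.
Legendre symbol 1 ⇒ 347 is split.

347 splits in O_K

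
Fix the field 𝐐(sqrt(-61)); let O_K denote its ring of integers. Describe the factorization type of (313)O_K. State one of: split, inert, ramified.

Since -61 ≢ 1 mod 4, the ring of integers is ℤ[√-61] with discriminant 4·(-61) = -244.
313 ∤ -244, so 313 is unramified.
Euler's criterion: (-61)^156 mod 313 = 312. Thus (-61|313) = -1.
d is a non-residue mod p, hence 313 remains inert in O_K.

inert — (313) stays prime in O_K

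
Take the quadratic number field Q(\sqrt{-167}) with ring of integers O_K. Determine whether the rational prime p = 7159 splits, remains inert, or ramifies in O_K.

Since -167 ≡ 1 mod 4, the ring of integers is ℤ[(1+√-167)/2] with discriminant -167.
7159 ∤ -167, so 7159 is unramified.
Euler's criterion: (-167)^3579 mod 7159 = 7158. Thus (-167|7159) = -1.
Legendre symbol -1 ⇒ 7159 is inert.

p is inert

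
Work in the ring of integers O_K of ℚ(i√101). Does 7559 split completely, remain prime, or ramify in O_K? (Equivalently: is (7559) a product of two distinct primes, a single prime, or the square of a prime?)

Since -101 ≢ 1 mod 4, the ring of integers is ℤ[√-101] with discriminant 4·(-101) = -404.
7559 ∤ -404, so 7559 is unramified.
Compute (-101/7559) via Euler: 7458^((7559-1)/2) mod 7559 = 7558, so (-101/7559) = -1.
(-101/7559) = -1, so 7559 is inert.

inert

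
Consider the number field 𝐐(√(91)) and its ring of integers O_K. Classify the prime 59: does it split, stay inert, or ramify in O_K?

inert

Since 91 ≢ 1 mod 4, the ring of integers is ℤ[√91] with discriminant 4·91 = 364.
disc(K) = 364 is not divisible by 59; 59 is unramified.
Compute (91/59) via Euler: 32^((59-1)/2) mod 59 = 58, so (91/59) = -1.
(91/59) = -1, so 59 is inert.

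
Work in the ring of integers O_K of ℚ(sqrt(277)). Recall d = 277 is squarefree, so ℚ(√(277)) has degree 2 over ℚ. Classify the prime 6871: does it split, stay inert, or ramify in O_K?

p is inert

Since 277 ≡ 1 mod 4, the ring of integers is ℤ[(1+√277)/2] with discriminant 277.
Since gcd(6871, 277) = 1 the prime 6871 does not ramify.
(277/6871) = 277^3435 mod 6871 = 6870, giving Legendre symbol -1.
d is a non-residue mod p, hence 6871 remains inert in O_K.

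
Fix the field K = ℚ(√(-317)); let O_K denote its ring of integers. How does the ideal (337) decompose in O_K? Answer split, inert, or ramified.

337 remains inert

-317 mod 4 = 3, hence disc K = 4·(-317) = -1268 and O_K = ℤ[√-317].
disc(K) = -1268 is not divisible by 337; 337 is unramified.
Compute (-317/337) via Euler: 20^((337-1)/2) mod 337 = 336, so (-317/337) = -1.
d is a non-residue mod p, hence 337 remains inert in O_K.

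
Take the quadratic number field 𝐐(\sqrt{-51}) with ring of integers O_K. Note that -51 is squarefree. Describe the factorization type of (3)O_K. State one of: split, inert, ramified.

p ramifies

-51 mod 4 = 1, hence disc K = -51 and O_K = ℤ[(1+√-51)/2].
3 divides disc(K) = -51, so 3 ramifies.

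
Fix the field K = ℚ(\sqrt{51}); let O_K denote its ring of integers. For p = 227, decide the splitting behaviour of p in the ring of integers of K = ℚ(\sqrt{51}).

Since 51 ≢ 1 mod 4, the ring of integers is ℤ[√51] with discriminant 4·51 = 204.
227 ∤ 204, so 227 is unramified.
Legendre symbol by Euler's criterion: (51/227) ≡ 51^113 ≡ 226 (mod 227), i.e. (51/227) = -1.
(51/227) = -1, so 227 is inert.

remains prime (inert)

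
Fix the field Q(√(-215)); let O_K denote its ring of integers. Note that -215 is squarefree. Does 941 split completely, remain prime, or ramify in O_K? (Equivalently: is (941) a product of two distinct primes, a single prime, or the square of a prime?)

d = -215 ≡ 1 (mod 4), so O_K = ℤ[(1+√-215)/2] and disc(K) = d = -215.
941 ∤ -215, so 941 is unramified.
Euler's criterion: (-215)^470 mod 941 = 1. Thus (-215|941) = 1.
Legendre symbol 1 ⇒ 941 is split.

split — (941) = 𝔭₁𝔭₂ with 𝔭₁ ≠ 𝔭₂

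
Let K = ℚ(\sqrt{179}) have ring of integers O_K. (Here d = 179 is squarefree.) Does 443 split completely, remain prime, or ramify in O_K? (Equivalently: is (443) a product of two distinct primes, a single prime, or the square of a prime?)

443 remains inert

Since 179 ≢ 1 mod 4, the ring of integers is ℤ[√179] with discriminant 4·179 = 716.
Since gcd(443, 716) = 1 the prime 443 does not ramify.
(179/443) = 179^221 mod 443 = 442, giving Legendre symbol -1.
(179/443) = -1, so 443 is inert.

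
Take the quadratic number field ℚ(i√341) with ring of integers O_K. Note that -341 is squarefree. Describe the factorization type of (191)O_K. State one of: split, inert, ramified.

191 remains inert

-341 mod 4 = 3, hence disc K = 4·(-341) = -1364 and O_K = ℤ[√-341].
disc(K) = -1364 is not divisible by 191; 191 is unramified.
(-341/191) = 41^95 mod 191 = 190, giving Legendre symbol -1.
(-341/191) = -1, so 191 is inert.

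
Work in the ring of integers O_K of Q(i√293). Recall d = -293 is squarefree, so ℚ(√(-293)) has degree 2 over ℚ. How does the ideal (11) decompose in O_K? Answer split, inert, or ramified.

-293 mod 4 = 3, hence disc K = 4·(-293) = -1172 and O_K = ℤ[√-293].
Since gcd(11, -1172) = 1 the prime 11 does not ramify.
Legendre symbol by Euler's criterion: (-293/11) ≡ (-293)^5 ≡ 1 (mod 11), i.e. (-293/11) = 1.
(-293/11) = 1, so 11 splits.

11 splits in O_K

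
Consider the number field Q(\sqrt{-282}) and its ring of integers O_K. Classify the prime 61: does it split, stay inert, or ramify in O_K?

Since -282 ≢ 1 mod 4, the ring of integers is ℤ[√-282] with discriminant 4·(-282) = -1128.
61 ∤ -1128, so 61 is unramified.
Euler's criterion: (-282)^30 mod 61 = 60. Thus (-282|61) = -1.
d is a non-residue mod p, hence 61 remains inert in O_K.

inert — (61) stays prime in O_K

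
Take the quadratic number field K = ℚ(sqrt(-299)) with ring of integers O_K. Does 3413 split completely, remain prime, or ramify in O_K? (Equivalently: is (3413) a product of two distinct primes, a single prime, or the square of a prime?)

p is inert

-299 mod 4 = 1, hence disc K = -299 and O_K = ℤ[(1+√-299)/2].
3413 ∤ -299, so 3413 is unramified.
Compute (-299/3413) via Euler: 3114^((3413-1)/2) mod 3413 = 3412, so (-299/3413) = -1.
Legendre symbol -1 ⇒ 3413 is inert.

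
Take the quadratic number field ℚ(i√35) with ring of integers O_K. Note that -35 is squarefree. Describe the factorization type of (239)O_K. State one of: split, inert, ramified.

split — (239) = 𝔭₁𝔭₂ with 𝔭₁ ≠ 𝔭₂

-35 mod 4 = 1, hence disc K = -35 and O_K = ℤ[(1+√-35)/2].
disc(K) = -35 is not divisible by 239; 239 is unramified.
Legendre symbol by Euler's criterion: (-35/239) ≡ (-35)^119 ≡ 1 (mod 239), i.e. (-35/239) = 1.
Legendre symbol 1 ⇒ 239 is split.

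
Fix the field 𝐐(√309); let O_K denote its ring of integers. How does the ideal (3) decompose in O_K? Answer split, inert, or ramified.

ramified — (3) = 𝔭²

d = 309 ≡ 1 (mod 4), so O_K = ℤ[(1+√309)/2] and disc(K) = d = 309.
3 divides disc(K) = 309, so 3 ramifies.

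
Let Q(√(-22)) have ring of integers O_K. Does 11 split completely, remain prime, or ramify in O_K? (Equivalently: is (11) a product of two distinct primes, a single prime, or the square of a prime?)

Since -22 ≢ 1 mod 4, the ring of integers is ℤ[√-22] with discriminant 4·(-22) = -88.
disc(K) = -88 = 11·(-8), so p = 11 is ramified.

ramifies in O_K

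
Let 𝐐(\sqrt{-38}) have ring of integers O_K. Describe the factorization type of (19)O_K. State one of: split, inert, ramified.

19 is ramified

Since -38 ≢ 1 mod 4, the ring of integers is ℤ[√-38] with discriminant 4·(-38) = -152.
Ramification test: 19 | -152. The prime 19 ramifies in K.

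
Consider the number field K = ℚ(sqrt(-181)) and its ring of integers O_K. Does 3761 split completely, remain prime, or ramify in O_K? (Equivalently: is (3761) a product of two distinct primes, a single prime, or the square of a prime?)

p is inert

d = -181 ≡ 3 (mod 4), so O_K = ℤ[√-181] and disc(K) = 4d = -724.
disc(K) = -724 is not divisible by 3761; 3761 is unramified.
Compute (-181/3761) via Euler: 3580^((3761-1)/2) mod 3761 = 3760, so (-181/3761) = -1.
d is a non-residue mod p, hence 3761 remains inert in O_K.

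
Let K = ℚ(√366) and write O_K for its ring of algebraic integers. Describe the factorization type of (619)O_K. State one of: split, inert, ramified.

Since 366 ≢ 1 mod 4, the ring of integers is ℤ[√366] with discriminant 4·366 = 1464.
619 ∤ 1464, so 619 is unramified.
Legendre symbol by Euler's criterion: (366/619) ≡ 366^309 ≡ 1 (mod 619), i.e. (366/619) = 1.
Legendre symbol 1 ⇒ 619 is split.

619 splits in O_K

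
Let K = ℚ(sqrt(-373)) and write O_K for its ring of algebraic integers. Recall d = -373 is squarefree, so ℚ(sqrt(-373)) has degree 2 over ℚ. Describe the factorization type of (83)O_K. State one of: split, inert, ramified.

Since -373 ≢ 1 mod 4, the ring of integers is ℤ[√-373] with discriminant 4·(-373) = -1492.
disc(K) = -1492 is not divisible by 83; 83 is unramified.
Compute (-373/83) via Euler: 42^((83-1)/2) mod 83 = 82, so (-373/83) = -1.
(-373/83) = -1, so 83 is inert.

inert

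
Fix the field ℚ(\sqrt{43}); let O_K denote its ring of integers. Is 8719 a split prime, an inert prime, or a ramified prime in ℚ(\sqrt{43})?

43 mod 4 = 3, hence disc K = 4·43 = 172 and O_K = ℤ[√43].
disc(K) = 172 is not divisible by 8719; 8719 is unramified.
Compute (43/8719) via Euler: 43^((8719-1)/2) mod 8719 = 1, so (43/8719) = 1.
(43/8719) = 1, so 8719 splits.

split — (8719) = 𝔭₁𝔭₂ with 𝔭₁ ≠ 𝔭₂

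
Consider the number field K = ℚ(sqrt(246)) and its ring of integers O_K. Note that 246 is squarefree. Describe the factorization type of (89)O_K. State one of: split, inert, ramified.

split — (89) = 𝔭₁𝔭₂ with 𝔭₁ ≠ 𝔭₂

Since 246 ≢ 1 mod 4, the ring of integers is ℤ[√246] with discriminant 4·246 = 984.
disc(K) = 984 is not divisible by 89; 89 is unramified.
Legendre symbol by Euler's criterion: (246/89) ≡ 246^44 ≡ 1 (mod 89), i.e. (246/89) = 1.
Legendre symbol 1 ⇒ 89 is split.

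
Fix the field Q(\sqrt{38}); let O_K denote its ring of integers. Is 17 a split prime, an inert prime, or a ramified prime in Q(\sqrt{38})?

split

d = 38 ≡ 2 (mod 4), so O_K = ℤ[√38] and disc(K) = 4d = 152.
17 ∤ 152, so 17 is unramified.
Euler's criterion: 38^8 mod 17 = 1. Thus (38|17) = 1.
d is a quadratic residue mod p, hence 17 splits in O_K.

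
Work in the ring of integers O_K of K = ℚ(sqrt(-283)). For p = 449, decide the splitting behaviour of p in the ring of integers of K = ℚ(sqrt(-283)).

d = -283 ≡ 1 (mod 4), so O_K = ℤ[(1+√-283)/2] and disc(K) = d = -283.
disc(K) = -283 is not divisible by 449; 449 is unramified.
(-283/449) = 166^224 mod 449 = 448, giving Legendre symbol -1.
d is a non-residue mod p, hence 449 remains inert in O_K.

inert — (449) stays prime in O_K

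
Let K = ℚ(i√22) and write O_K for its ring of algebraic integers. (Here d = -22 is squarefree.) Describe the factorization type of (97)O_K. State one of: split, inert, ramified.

-22 mod 4 = 2, hence disc K = 4·(-22) = -88 and O_K = ℤ[√-22].
Since gcd(97, -88) = 1 the prime 97 does not ramify.
Compute (-22/97) via Euler: 75^((97-1)/2) mod 97 = 1, so (-22/97) = 1.
Legendre symbol 1 ⇒ 97 is split.

split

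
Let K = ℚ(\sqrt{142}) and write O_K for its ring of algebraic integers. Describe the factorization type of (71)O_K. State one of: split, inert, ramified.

142 mod 4 = 2, hence disc K = 4·142 = 568 and O_K = ℤ[√142].
71 divides disc(K) = 568, so 71 ramifies.

ramified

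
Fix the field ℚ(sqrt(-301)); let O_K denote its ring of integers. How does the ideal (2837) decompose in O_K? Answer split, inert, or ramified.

inert

d = -301 ≡ 3 (mod 4), so O_K = ℤ[√-301] and disc(K) = 4d = -1204.
Since gcd(2837, -1204) = 1 the prime 2837 does not ramify.
Euler's criterion: (-301)^1418 mod 2837 = 2836. Thus (-301|2837) = -1.
(-301/2837) = -1, so 2837 is inert.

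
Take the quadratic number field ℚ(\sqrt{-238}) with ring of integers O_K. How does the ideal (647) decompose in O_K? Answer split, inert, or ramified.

d = -238 ≡ 2 (mod 4), so O_K = ℤ[√-238] and disc(K) = 4d = -952.
Since gcd(647, -952) = 1 the prime 647 does not ramify.
Compute (-238/647) via Euler: 409^((647-1)/2) mod 647 = 646, so (-238/647) = -1.
d is a non-residue mod p, hence 647 remains inert in O_K.

remains prime (inert)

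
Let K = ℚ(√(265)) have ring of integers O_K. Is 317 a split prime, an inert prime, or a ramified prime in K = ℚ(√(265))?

p is inert

265 mod 4 = 1, hence disc K = 265 and O_K = ℤ[(1+√265)/2].
Since gcd(317, 265) = 1 the prime 317 does not ramify.
Legendre symbol by Euler's criterion: (265/317) ≡ 265^158 ≡ 316 (mod 317), i.e. (265/317) = -1.
(265/317) = -1, so 317 is inert.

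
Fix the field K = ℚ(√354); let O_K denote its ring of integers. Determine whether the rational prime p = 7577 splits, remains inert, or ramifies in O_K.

inert

354 mod 4 = 2, hence disc K = 4·354 = 1416 and O_K = ℤ[√354].
Since gcd(7577, 1416) = 1 the prime 7577 does not ramify.
Euler's criterion: 354^3788 mod 7577 = 7576. Thus (354|7577) = -1.
d is a non-residue mod p, hence 7577 remains inert in O_K.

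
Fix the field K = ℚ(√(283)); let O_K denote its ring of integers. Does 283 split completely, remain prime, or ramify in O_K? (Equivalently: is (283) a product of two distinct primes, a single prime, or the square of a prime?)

d = 283 ≡ 3 (mod 4), so O_K = ℤ[√283] and disc(K) = 4d = 1132.
283 divides disc(K) = 1132, so 283 ramifies.

ramified — (283) = 𝔭²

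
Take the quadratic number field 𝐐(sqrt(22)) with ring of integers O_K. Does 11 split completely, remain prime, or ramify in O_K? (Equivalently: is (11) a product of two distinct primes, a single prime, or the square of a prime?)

ramified — (11) = 𝔭²

22 mod 4 = 2, hence disc K = 4·22 = 88 and O_K = ℤ[√22].
disc(K) = 88 = 11·8, so p = 11 is ramified.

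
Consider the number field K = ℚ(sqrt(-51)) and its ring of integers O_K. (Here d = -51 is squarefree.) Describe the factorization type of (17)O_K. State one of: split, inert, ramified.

-51 mod 4 = 1, hence disc K = -51 and O_K = ℤ[(1+√-51)/2].
disc(K) = -51 = 17·(-3), so p = 17 is ramified.

ramifies in O_K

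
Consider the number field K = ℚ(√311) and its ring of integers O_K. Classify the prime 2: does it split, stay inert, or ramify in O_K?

311 mod 4 = 3, hence disc K = 4·311 = 1244 and O_K = ℤ[√311].
disc(K) = 1244 = 2·622, so p = 2 is ramified.

2 is ramified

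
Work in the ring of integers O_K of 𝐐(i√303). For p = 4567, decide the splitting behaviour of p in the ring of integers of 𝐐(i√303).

split — (4567) = 𝔭₁𝔭₂ with 𝔭₁ ≠ 𝔭₂

-303 mod 4 = 1, hence disc K = -303 and O_K = ℤ[(1+√-303)/2].
disc(K) = -303 is not divisible by 4567; 4567 is unramified.
(-303/4567) = 4264^2283 mod 4567 = 1, giving Legendre symbol 1.
(-303/4567) = 1, so 4567 splits.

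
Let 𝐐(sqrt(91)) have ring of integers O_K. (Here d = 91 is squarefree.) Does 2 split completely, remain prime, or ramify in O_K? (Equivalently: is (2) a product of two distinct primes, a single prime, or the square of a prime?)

p ramifies

d = 91 ≡ 3 (mod 4), so O_K = ℤ[√91] and disc(K) = 4d = 364.
2 divides disc(K) = 364, so 2 ramifies.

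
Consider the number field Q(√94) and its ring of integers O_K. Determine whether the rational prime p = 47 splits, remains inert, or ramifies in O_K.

47 is ramified

d = 94 ≡ 2 (mod 4), so O_K = ℤ[√94] and disc(K) = 4d = 376.
disc(K) = 376 = 47·8, so p = 47 is ramified.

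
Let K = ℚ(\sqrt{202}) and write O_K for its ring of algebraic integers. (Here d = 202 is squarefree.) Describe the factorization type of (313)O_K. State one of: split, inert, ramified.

313 remains inert

Since 202 ≢ 1 mod 4, the ring of integers is ℤ[√202] with discriminant 4·202 = 808.
Since gcd(313, 808) = 1 the prime 313 does not ramify.
(202/313) = 202^156 mod 313 = 312, giving Legendre symbol -1.
Legendre symbol -1 ⇒ 313 is inert.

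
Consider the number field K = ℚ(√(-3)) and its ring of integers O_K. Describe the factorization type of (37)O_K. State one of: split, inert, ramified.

splits completely

Since -3 ≡ 1 mod 4, the ring of integers is ℤ[(1+√-3)/2] with discriminant -3.
Since gcd(37, -3) = 1 the prime 37 does not ramify.
Euler's criterion: (-3)^18 mod 37 = 1. Thus (-3|37) = 1.
(-3/37) = 1, so 37 splits.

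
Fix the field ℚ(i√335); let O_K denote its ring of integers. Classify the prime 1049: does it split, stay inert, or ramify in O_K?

Since -335 ≡ 1 mod 4, the ring of integers is ℤ[(1+√-335)/2] with discriminant -335.
Since gcd(1049, -335) = 1 the prime 1049 does not ramify.
Legendre symbol by Euler's criterion: (-335/1049) ≡ (-335)^524 ≡ 1048 (mod 1049), i.e. (-335/1049) = -1.
d is a non-residue mod p, hence 1049 remains inert in O_K.

remains prime (inert)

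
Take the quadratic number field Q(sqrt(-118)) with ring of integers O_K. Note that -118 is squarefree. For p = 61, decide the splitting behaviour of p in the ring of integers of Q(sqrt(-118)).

Since -118 ≢ 1 mod 4, the ring of integers is ℤ[√-118] with discriminant 4·(-118) = -472.
disc(K) = -472 is not divisible by 61; 61 is unramified.
Legendre symbol by Euler's criterion: (-118/61) ≡ (-118)^30 ≡ 1 (mod 61), i.e. (-118/61) = 1.
(-118/61) = 1, so 61 splits.

split — (61) = 𝔭₁𝔭₂ with 𝔭₁ ≠ 𝔭₂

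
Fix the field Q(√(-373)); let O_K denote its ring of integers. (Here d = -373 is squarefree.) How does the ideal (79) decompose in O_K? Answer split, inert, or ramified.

p splits

d = -373 ≡ 3 (mod 4), so O_K = ℤ[√-373] and disc(K) = 4d = -1492.
Since gcd(79, -1492) = 1 the prime 79 does not ramify.
Euler's criterion: (-373)^39 mod 79 = 1. Thus (-373|79) = 1.
(-373/79) = 1, so 79 splits.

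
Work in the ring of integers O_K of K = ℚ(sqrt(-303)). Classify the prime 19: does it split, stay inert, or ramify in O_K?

d = -303 ≡ 1 (mod 4), so O_K = ℤ[(1+√-303)/2] and disc(K) = d = -303.
19 ∤ -303, so 19 is unramified.
(-303/19) = 1^9 mod 19 = 1, giving Legendre symbol 1.
d is a quadratic residue mod p, hence 19 splits in O_K.

p splits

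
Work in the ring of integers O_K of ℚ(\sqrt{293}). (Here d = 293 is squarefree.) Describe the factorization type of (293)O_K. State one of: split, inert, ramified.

293 mod 4 = 1, hence disc K = 293 and O_K = ℤ[(1+√293)/2].
Ramification test: 293 | 293. The prime 293 ramifies in K.

ramified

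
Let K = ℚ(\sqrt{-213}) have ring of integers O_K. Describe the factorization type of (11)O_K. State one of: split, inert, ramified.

remains prime (inert)

d = -213 ≡ 3 (mod 4), so O_K = ℤ[√-213] and disc(K) = 4d = -852.
Since gcd(11, -852) = 1 the prime 11 does not ramify.
(-213/11) = 7^5 mod 11 = 10, giving Legendre symbol -1.
Legendre symbol -1 ⇒ 11 is inert.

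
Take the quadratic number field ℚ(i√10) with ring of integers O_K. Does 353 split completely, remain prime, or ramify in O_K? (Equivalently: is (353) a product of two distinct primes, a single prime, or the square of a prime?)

-10 mod 4 = 2, hence disc K = 4·(-10) = -40 and O_K = ℤ[√-10].
353 ∤ -40, so 353 is unramified.
Euler's criterion: (-10)^176 mod 353 = 352. Thus (-10|353) = -1.
Legendre symbol -1 ⇒ 353 is inert.

inert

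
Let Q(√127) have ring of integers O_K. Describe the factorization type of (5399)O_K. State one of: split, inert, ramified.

127 mod 4 = 3, hence disc K = 4·127 = 508 and O_K = ℤ[√127].
disc(K) = 508 is not divisible by 5399; 5399 is unramified.
Legendre symbol by Euler's criterion: (127/5399) ≡ 127^2699 ≡ 1 (mod 5399), i.e. (127/5399) = 1.
d is a quadratic residue mod p, hence 5399 splits in O_K.

split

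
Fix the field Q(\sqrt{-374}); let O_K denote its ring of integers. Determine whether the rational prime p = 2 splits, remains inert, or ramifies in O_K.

2 is ramified

d = -374 ≡ 2 (mod 4), so O_K = ℤ[√-374] and disc(K) = 4d = -1496.
Ramification test: 2 | -1496. The prime 2 ramifies in K.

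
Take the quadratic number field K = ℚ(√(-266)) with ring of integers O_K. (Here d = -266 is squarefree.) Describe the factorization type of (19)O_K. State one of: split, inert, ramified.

19 is ramified

Since -266 ≢ 1 mod 4, the ring of integers is ℤ[√-266] with discriminant 4·(-266) = -1064.
Ramification test: 19 | -1064. The prime 19 ramifies in K.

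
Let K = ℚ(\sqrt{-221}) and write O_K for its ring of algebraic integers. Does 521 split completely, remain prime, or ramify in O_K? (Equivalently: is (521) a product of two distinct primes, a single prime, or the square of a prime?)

remains prime (inert)

d = -221 ≡ 3 (mod 4), so O_K = ℤ[√-221] and disc(K) = 4d = -884.
521 ∤ -884, so 521 is unramified.
Euler's criterion: (-221)^260 mod 521 = 520. Thus (-221|521) = -1.
d is a non-residue mod p, hence 521 remains inert in O_K.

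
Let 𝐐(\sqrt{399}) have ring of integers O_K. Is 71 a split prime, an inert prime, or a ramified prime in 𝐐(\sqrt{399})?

inert — (71) stays prime in O_K

399 mod 4 = 3, hence disc K = 4·399 = 1596 and O_K = ℤ[√399].
disc(K) = 1596 is not divisible by 71; 71 is unramified.
Euler's criterion: 399^35 mod 71 = 70. Thus (399|71) = -1.
Legendre symbol -1 ⇒ 71 is inert.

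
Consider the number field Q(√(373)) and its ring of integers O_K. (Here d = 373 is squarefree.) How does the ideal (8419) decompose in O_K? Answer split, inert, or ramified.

split — (8419) = 𝔭₁𝔭₂ with 𝔭₁ ≠ 𝔭₂

d = 373 ≡ 1 (mod 4), so O_K = ℤ[(1+√373)/2] and disc(K) = d = 373.
Since gcd(8419, 373) = 1 the prime 8419 does not ramify.
Legendre symbol by Euler's criterion: (373/8419) ≡ 373^4209 ≡ 1 (mod 8419), i.e. (373/8419) = 1.
d is a quadratic residue mod p, hence 8419 splits in O_K.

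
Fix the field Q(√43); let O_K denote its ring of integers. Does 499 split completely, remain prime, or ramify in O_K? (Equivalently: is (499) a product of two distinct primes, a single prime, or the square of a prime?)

43 mod 4 = 3, hence disc K = 4·43 = 172 and O_K = ℤ[√43].
disc(K) = 172 is not divisible by 499; 499 is unramified.
(43/499) = 43^249 mod 499 = 1, giving Legendre symbol 1.
(43/499) = 1, so 499 splits.

499 splits in O_K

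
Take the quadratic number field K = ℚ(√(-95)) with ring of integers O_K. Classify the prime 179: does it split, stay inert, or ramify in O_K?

inert — (179) stays prime in O_K

Since -95 ≡ 1 mod 4, the ring of integers is ℤ[(1+√-95)/2] with discriminant -95.
disc(K) = -95 is not divisible by 179; 179 is unramified.
Euler's criterion: (-95)^89 mod 179 = 178. Thus (-95|179) = -1.
Legendre symbol -1 ⇒ 179 is inert.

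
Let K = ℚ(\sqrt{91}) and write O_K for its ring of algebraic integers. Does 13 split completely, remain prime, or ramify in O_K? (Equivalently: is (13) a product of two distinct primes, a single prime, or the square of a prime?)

Since 91 ≢ 1 mod 4, the ring of integers is ℤ[√91] with discriminant 4·91 = 364.
Ramification test: 13 | 364. The prime 13 ramifies in K.

p ramifies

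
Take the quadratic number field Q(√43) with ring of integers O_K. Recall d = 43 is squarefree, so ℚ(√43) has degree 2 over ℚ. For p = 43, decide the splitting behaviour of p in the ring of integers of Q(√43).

Since 43 ≢ 1 mod 4, the ring of integers is ℤ[√43] with discriminant 4·43 = 172.
Ramification test: 43 | 172. The prime 43 ramifies in K.

ramified — (43) = 𝔭²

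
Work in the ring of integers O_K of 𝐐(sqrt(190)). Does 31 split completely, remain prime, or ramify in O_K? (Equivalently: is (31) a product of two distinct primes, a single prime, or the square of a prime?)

split

190 mod 4 = 2, hence disc K = 4·190 = 760 and O_K = ℤ[√190].
Since gcd(31, 760) = 1 the prime 31 does not ramify.
Compute (190/31) via Euler: 4^((31-1)/2) mod 31 = 1, so (190/31) = 1.
Legendre symbol 1 ⇒ 31 is split.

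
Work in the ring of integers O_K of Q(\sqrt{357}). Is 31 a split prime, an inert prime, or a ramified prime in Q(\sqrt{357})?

split — (31) = 𝔭₁𝔭₂ with 𝔭₁ ≠ 𝔭₂

d = 357 ≡ 1 (mod 4), so O_K = ℤ[(1+√357)/2] and disc(K) = d = 357.
31 ∤ 357, so 31 is unramified.
Legendre symbol by Euler's criterion: (357/31) ≡ 357^15 ≡ 1 (mod 31), i.e. (357/31) = 1.
d is a quadratic residue mod p, hence 31 splits in O_K.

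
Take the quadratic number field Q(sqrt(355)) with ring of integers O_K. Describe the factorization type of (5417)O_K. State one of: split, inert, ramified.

5417 splits in O_K

355 mod 4 = 3, hence disc K = 4·355 = 1420 and O_K = ℤ[√355].
5417 ∤ 1420, so 5417 is unramified.
Legendre symbol by Euler's criterion: (355/5417) ≡ 355^2708 ≡ 1 (mod 5417), i.e. (355/5417) = 1.
d is a quadratic residue mod p, hence 5417 splits in O_K.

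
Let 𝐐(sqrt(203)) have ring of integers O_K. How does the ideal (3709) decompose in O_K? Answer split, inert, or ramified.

split

Since 203 ≢ 1 mod 4, the ring of integers is ℤ[√203] with discriminant 4·203 = 812.
3709 ∤ 812, so 3709 is unramified.
Legendre symbol by Euler's criterion: (203/3709) ≡ 203^1854 ≡ 1 (mod 3709), i.e. (203/3709) = 1.
Legendre symbol 1 ⇒ 3709 is split.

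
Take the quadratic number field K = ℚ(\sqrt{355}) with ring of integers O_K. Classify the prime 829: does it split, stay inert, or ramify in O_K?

split — (829) = 𝔭₁𝔭₂ with 𝔭₁ ≠ 𝔭₂

Since 355 ≢ 1 mod 4, the ring of integers is ℤ[√355] with discriminant 4·355 = 1420.
disc(K) = 1420 is not divisible by 829; 829 is unramified.
Compute (355/829) via Euler: 355^((829-1)/2) mod 829 = 1, so (355/829) = 1.
Legendre symbol 1 ⇒ 829 is split.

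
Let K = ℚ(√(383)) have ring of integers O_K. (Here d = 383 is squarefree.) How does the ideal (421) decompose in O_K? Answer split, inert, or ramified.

d = 383 ≡ 3 (mod 4), so O_K = ℤ[√383] and disc(K) = 4d = 1532.
Since gcd(421, 1532) = 1 the prime 421 does not ramify.
Legendre symbol by Euler's criterion: (383/421) ≡ 383^210 ≡ 1 (mod 421), i.e. (383/421) = 1.
d is a quadratic residue mod p, hence 421 splits in O_K.

split — (421) = 𝔭₁𝔭₂ with 𝔭₁ ≠ 𝔭₂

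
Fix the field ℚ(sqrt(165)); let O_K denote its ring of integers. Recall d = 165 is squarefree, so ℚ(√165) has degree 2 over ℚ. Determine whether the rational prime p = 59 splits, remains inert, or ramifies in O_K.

remains prime (inert)

Since 165 ≡ 1 mod 4, the ring of integers is ℤ[(1+√165)/2] with discriminant 165.
Since gcd(59, 165) = 1 the prime 59 does not ramify.
Compute (165/59) via Euler: 47^((59-1)/2) mod 59 = 58, so (165/59) = -1.
(165/59) = -1, so 59 is inert.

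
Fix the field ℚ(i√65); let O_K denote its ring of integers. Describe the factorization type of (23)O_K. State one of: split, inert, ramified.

split — (23) = 𝔭₁𝔭₂ with 𝔭₁ ≠ 𝔭₂

-65 mod 4 = 3, hence disc K = 4·(-65) = -260 and O_K = ℤ[√-65].
Since gcd(23, -260) = 1 the prime 23 does not ramify.
Euler's criterion: (-65)^11 mod 23 = 1. Thus (-65|23) = 1.
d is a quadratic residue mod p, hence 23 splits in O_K.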